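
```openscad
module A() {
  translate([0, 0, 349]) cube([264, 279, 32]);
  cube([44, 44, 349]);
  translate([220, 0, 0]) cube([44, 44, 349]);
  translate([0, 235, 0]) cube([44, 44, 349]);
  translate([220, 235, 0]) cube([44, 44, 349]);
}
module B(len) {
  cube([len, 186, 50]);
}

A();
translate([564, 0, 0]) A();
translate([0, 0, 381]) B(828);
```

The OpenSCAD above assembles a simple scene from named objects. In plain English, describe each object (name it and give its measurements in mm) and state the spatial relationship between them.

A is a four-legged stool. The seat is a 264×279×32 mm slab whose top surface is at z = 381 mm; four square legs, each 44×44 mm in cross-section, run from the floor (z = 0) to the underside of the seat, each flush with a corner of the seat.

B is a rectangular beam 828 mm long (x), 186 mm deep (y), 50 mm thick (z).

The beam spans the tops of two stools placed 300 mm apart, resting at z = 381 mm.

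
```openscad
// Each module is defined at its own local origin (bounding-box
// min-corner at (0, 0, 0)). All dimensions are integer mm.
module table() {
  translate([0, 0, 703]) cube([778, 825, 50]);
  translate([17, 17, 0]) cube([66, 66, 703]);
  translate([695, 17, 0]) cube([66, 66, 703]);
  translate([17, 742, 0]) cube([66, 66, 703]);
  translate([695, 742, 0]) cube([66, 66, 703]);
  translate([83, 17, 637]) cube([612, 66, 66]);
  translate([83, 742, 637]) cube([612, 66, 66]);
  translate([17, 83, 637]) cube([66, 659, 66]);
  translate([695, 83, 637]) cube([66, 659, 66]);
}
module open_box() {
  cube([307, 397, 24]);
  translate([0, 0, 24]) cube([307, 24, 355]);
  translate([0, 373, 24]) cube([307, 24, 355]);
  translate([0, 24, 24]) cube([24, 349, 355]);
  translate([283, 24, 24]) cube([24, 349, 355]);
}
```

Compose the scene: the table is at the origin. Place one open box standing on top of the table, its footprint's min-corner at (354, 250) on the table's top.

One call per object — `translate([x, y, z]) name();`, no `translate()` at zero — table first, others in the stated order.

table();
translate([354, 250, 753]) open_box();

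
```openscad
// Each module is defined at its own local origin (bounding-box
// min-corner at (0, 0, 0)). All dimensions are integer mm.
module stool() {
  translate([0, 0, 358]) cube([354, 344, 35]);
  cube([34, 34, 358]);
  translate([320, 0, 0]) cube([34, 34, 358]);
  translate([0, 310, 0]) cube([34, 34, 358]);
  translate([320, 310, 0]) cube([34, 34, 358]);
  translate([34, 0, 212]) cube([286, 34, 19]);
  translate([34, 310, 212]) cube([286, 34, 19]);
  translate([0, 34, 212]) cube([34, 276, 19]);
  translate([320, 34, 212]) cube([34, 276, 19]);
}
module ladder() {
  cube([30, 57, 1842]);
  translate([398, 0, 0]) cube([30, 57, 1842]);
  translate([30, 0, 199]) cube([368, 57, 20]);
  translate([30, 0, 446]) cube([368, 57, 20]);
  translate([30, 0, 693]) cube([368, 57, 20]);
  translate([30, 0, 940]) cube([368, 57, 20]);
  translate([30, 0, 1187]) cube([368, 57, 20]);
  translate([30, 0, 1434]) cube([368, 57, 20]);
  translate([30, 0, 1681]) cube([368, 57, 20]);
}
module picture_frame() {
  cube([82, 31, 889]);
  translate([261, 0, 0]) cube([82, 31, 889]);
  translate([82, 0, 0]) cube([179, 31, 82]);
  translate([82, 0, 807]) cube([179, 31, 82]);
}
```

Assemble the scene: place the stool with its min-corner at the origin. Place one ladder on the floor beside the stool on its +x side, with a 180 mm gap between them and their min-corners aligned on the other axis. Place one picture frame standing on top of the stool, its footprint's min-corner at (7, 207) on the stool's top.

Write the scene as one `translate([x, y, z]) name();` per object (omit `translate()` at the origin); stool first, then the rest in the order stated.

stool();
translate([534, 0, 0]) ladder();
translate([7, 207, 393]) picture_frame();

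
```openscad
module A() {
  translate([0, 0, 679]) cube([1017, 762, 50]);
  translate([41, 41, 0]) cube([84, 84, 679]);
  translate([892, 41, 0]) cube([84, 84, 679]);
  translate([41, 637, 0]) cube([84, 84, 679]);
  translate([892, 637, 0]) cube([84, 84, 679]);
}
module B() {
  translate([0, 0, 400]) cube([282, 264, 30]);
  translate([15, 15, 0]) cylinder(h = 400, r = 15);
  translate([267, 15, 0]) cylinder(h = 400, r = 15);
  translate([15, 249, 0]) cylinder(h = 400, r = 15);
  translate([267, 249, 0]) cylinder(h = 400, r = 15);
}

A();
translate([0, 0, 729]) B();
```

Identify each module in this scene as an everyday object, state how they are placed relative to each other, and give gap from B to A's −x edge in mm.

The stool's min-x is at 0; the table's min-x is 0; gap = 0 mm.

A is a table. B is a stool. The stool is on top of the table. The gap from the stool to the table's −x edge is 0 mm.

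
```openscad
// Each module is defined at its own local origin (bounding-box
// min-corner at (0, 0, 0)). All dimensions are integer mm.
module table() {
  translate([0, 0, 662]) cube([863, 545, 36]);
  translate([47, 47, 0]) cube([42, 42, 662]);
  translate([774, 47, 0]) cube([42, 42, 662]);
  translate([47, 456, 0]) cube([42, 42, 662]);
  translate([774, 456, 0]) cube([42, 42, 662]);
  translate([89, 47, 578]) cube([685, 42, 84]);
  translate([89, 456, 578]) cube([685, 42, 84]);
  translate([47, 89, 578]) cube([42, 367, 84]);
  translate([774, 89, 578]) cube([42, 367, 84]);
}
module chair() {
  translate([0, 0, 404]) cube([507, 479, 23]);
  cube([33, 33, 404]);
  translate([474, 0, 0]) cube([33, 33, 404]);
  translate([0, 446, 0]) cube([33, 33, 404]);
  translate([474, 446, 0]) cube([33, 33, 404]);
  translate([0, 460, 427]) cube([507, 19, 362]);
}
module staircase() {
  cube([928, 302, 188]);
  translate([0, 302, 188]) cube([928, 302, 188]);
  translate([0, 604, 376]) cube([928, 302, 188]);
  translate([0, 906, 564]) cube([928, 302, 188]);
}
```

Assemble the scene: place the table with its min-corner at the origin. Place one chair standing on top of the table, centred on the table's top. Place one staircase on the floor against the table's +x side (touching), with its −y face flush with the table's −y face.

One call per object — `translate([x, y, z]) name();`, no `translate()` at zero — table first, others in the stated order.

table();
translate([178, 33, 698]) chair();
translate([863, 0, 0]) staircase();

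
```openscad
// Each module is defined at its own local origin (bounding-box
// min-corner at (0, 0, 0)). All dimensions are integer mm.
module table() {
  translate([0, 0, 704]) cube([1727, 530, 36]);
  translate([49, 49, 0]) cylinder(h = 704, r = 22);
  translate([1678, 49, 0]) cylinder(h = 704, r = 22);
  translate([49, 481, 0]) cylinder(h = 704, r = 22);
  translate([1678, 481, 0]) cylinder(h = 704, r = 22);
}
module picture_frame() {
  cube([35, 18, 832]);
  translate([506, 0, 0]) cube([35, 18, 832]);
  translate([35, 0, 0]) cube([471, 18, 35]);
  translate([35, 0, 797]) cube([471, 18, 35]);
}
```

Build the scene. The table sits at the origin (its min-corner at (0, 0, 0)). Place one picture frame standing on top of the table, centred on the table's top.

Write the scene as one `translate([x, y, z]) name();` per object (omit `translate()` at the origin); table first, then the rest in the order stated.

table();
translate([593, 256, 740]) picture_frame();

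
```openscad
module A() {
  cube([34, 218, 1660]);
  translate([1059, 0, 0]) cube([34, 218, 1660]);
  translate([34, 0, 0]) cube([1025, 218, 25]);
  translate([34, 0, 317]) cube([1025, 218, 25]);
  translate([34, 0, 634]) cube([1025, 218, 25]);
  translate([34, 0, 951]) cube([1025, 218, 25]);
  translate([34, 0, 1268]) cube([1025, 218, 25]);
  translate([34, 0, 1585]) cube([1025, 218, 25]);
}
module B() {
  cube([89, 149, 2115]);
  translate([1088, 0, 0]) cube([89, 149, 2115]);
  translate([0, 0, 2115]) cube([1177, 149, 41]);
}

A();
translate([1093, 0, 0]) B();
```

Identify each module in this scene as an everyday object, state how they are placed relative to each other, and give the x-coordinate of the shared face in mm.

A is a bookshelf. B is a door frame. The door frame is against the bookshelf's +x side, with their −y faces flush. The x-coordinate of the shared face is 1093 mm.

The bookshelf's +x face and the door frame's −x face are both at x = 1093 mm.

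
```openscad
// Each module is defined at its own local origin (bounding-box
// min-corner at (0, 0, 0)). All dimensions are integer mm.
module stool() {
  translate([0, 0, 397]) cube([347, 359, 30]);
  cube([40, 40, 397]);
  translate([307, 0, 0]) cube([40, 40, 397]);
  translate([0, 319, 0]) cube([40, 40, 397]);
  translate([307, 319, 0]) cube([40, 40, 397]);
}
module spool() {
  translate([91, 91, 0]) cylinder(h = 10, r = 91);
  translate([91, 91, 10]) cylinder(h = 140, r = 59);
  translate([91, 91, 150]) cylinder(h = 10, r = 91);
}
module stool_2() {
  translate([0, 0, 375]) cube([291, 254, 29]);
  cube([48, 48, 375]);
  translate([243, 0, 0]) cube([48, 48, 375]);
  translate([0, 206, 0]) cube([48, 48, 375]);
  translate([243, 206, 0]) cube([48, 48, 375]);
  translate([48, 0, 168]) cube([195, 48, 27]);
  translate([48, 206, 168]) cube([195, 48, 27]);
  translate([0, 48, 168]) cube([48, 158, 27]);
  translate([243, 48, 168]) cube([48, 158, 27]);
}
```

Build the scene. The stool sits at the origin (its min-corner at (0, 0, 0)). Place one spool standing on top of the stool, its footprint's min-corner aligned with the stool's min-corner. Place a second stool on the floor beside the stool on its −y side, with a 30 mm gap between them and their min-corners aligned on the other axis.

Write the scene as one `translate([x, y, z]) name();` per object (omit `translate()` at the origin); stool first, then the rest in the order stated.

stool();
translate([0, 0, 427]) spool();
translate([0, -284, 0]) stool_2();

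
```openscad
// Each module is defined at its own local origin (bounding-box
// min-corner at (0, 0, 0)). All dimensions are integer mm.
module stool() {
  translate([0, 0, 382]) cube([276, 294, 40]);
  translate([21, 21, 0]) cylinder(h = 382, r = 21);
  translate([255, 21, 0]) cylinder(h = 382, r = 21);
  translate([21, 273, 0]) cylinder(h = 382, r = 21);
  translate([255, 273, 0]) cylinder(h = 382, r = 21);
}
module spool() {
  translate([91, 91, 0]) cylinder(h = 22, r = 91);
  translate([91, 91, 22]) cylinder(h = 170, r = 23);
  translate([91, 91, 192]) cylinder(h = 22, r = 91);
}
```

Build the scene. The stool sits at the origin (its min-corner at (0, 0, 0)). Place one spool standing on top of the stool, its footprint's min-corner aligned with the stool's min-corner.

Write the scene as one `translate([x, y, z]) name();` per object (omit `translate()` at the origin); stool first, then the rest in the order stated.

stool();
translate([0, 0, 422]) spool();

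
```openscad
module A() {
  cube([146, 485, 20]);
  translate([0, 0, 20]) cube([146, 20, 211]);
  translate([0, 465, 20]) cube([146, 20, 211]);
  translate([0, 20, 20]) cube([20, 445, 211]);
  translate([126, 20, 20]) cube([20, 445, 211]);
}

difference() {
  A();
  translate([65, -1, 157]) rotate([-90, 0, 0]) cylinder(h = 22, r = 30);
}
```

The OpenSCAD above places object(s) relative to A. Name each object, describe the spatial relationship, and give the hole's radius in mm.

The subtracted cylinder has r = 30 mm.

A is an open box. The open box has a circular hole through its front wall. The hole's radius is 30 mm.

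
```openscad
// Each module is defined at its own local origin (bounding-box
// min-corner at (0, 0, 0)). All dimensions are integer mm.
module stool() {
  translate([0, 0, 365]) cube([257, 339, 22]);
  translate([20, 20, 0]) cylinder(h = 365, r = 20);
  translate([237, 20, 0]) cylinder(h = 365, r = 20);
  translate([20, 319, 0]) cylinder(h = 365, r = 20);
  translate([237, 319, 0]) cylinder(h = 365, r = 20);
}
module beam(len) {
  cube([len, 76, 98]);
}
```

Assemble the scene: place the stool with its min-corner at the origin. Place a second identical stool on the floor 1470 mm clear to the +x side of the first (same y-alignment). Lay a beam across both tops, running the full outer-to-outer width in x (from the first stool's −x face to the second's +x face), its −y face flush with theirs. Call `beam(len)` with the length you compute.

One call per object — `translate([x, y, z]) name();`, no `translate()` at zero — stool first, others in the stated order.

stool();
translate([1727, 0, 0]) stool();
translate([0, 0, 387]) beam(1984);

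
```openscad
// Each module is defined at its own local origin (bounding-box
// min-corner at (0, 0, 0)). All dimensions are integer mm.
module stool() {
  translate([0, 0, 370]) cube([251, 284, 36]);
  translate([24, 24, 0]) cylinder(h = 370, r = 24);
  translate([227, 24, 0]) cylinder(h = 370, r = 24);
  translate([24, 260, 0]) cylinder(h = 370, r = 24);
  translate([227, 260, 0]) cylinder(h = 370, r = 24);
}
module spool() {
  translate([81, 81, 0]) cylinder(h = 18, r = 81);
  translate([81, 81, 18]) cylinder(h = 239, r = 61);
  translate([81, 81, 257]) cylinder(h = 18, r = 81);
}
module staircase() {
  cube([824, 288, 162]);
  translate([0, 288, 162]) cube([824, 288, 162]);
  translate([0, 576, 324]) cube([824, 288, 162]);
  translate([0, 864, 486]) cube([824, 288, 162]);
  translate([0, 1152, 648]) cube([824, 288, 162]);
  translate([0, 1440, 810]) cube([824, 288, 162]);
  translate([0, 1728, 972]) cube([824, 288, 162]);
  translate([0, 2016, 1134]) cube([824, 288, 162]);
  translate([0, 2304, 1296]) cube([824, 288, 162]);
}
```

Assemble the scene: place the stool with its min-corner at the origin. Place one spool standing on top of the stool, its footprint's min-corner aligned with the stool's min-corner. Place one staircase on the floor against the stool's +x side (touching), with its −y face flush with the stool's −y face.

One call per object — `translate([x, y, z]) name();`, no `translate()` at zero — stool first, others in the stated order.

stool();
translate([0, 0, 406]) spool();
translate([251, 0, 0]) staircase();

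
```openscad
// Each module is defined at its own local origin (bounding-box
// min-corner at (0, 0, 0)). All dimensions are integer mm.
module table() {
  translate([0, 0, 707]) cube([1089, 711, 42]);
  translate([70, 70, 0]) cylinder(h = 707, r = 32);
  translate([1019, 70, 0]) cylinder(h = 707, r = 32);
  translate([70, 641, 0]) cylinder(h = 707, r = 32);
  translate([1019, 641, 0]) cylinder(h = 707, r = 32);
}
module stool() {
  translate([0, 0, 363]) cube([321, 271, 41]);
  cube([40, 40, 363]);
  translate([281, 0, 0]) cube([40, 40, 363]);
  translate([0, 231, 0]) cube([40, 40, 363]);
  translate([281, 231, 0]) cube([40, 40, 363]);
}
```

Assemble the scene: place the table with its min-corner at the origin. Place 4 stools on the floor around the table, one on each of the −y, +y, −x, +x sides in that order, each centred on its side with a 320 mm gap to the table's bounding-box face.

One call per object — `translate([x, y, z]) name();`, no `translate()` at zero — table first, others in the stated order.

table();
translate([384, -591, 0]) stool();
translate([384, 1031, 0]) stool();
translate([-641, 220, 0]) stool();
translate([1409, 220, 0]) stool();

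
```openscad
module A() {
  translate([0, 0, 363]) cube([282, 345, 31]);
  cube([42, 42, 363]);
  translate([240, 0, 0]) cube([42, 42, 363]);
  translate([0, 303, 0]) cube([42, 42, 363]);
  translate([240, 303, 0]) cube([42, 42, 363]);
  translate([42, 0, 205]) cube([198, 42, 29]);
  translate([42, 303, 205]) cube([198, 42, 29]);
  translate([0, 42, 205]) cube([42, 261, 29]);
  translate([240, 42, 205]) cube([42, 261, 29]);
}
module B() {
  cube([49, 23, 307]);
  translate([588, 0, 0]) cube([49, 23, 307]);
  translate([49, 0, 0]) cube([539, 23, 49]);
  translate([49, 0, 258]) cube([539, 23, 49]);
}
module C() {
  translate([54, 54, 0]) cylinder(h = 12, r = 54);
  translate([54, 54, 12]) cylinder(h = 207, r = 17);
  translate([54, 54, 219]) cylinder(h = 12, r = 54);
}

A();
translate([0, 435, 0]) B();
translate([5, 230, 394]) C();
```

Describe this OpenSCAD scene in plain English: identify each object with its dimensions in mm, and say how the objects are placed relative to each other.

A is a four-legged stool. The seat is 282×345 mm, 31 mm thick, top at z = 394 mm. It stands on four square legs, each 42×42 mm in cross-section, from z = 0 to the seat underside, each flush with a corner of the seat. Four stretchers, 42 mm wide and 29 mm tall, connect adjacent legs with their undersides at z = 205 mm, each running between the inner faces of the legs it joins and aligned with the legs' outer faces on the other axis.

B is a picture frame with a 539×209 mm rectangular opening (x by z) and a uniform 49 mm border on every side. Frame depth is 23 mm along y. It is built from two vertical stiles running the full outside height and two horizontal rails spanning the gap between the stiles.

C is a spool: two coaxial disc flanges of radius 54 mm and thickness 12 mm, joined by a core cylinder of radius 17 mm and height 207 mm. The lower flange rests on z = 0 and the three cylinders share a vertical axis.

The picture frame is on the floor beside the stool on its +y side. The spool is on top of the stool.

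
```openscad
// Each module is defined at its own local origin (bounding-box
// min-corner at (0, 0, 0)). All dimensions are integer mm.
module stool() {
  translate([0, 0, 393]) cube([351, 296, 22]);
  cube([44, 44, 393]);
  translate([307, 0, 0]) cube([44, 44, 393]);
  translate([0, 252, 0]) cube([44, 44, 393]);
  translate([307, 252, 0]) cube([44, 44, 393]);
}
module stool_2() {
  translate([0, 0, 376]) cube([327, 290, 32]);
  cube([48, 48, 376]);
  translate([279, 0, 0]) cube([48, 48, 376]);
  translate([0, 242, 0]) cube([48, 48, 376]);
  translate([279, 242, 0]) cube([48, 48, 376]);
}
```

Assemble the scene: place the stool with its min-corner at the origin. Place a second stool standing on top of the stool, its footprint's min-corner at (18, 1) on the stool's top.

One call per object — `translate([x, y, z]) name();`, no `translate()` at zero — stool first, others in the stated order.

stool();
translate([18, 1, 415]) stool_2();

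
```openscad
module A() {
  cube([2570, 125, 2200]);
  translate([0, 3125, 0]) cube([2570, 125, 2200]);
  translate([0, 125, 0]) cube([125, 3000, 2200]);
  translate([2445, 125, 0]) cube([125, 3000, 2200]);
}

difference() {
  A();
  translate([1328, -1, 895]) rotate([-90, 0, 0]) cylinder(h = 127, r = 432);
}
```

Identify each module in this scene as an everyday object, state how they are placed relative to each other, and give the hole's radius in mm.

The subtracted cylinder has r = 432 mm.

A is a house frame. The house frame has a circular hole through its front wall. The hole's radius is 432 mm.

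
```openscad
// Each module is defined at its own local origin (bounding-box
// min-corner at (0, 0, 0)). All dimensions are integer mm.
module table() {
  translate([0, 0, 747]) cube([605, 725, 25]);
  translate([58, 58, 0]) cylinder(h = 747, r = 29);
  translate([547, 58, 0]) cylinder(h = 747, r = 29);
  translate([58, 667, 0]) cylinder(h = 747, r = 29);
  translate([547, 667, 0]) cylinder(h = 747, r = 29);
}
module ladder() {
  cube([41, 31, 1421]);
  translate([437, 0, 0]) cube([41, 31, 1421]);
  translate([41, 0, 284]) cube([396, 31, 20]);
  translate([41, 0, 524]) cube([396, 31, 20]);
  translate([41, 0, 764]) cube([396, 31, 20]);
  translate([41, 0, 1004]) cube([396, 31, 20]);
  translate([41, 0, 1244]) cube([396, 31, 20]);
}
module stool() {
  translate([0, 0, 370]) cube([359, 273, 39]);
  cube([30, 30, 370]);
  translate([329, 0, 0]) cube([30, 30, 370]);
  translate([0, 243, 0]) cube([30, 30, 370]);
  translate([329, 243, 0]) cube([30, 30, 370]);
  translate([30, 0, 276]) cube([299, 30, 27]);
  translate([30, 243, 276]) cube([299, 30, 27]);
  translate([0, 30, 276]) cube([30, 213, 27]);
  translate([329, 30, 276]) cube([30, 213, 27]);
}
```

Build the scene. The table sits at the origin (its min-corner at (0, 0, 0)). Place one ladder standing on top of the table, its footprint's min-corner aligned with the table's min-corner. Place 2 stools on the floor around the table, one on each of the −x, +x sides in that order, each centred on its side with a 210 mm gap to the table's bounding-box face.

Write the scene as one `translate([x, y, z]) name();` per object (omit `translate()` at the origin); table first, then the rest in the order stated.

table();
translate([0, 0, 772]) ladder();
translate([-569, 226, 0]) stool();
translate([815, 226, 0]) stool();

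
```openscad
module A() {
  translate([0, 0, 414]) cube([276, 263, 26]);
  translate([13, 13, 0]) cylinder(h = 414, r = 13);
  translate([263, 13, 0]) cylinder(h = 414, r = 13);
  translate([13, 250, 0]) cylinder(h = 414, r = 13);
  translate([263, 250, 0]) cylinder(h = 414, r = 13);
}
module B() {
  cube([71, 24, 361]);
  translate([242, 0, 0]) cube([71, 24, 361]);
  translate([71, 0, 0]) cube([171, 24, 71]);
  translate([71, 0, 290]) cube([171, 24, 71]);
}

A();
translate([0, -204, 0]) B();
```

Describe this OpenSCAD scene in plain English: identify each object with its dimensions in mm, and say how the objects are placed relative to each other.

A is a four-legged stool. The seat is 276×263 mm, 26 mm thick, top at z = 440 mm. It stands on four round legs, each 26 mm in diameter, from z = 0 to the seat underside, each leg's axis is inset half a diameter from the nearest pair of seat edges (so the leg's bounding box is flush with the corner).

B is a rectangular picture frame lying in the x–z plane (depth along y). The opening is 171 mm wide (x) by 219 mm tall (z), surrounded by a border 71 mm wide on all four sides. The frame is 24 mm deep and is made of two full-height vertical stiles with two horizontal rails fitted between them.

The picture frame is on the floor beside the stool on its −y side.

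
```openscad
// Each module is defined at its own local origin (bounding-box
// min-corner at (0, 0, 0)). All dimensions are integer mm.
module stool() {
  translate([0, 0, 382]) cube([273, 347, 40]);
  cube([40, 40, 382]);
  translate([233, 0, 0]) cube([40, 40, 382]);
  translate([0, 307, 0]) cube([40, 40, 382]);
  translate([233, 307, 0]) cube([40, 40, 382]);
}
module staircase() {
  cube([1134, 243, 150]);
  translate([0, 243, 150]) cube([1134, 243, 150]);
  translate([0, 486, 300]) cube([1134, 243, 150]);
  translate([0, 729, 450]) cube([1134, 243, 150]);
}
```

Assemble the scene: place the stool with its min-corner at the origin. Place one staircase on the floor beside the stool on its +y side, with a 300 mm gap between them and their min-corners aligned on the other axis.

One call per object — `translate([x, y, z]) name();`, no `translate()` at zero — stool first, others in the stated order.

stool();
translate([0, 647, 0]) staircase();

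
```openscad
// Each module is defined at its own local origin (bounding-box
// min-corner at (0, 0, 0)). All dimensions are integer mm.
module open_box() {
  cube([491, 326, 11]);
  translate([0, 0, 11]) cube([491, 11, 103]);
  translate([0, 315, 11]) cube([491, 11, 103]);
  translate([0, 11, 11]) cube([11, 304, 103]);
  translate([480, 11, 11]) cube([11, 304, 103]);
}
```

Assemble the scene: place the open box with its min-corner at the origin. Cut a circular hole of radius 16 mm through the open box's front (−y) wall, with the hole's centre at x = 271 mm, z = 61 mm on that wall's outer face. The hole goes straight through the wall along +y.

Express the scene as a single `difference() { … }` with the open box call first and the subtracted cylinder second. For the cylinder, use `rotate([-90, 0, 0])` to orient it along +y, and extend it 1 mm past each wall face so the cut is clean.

difference() {
  open_box();
  translate([271, -1, 61]) rotate([-90, 0, 0]) cylinder(h = 13, r = 16);
}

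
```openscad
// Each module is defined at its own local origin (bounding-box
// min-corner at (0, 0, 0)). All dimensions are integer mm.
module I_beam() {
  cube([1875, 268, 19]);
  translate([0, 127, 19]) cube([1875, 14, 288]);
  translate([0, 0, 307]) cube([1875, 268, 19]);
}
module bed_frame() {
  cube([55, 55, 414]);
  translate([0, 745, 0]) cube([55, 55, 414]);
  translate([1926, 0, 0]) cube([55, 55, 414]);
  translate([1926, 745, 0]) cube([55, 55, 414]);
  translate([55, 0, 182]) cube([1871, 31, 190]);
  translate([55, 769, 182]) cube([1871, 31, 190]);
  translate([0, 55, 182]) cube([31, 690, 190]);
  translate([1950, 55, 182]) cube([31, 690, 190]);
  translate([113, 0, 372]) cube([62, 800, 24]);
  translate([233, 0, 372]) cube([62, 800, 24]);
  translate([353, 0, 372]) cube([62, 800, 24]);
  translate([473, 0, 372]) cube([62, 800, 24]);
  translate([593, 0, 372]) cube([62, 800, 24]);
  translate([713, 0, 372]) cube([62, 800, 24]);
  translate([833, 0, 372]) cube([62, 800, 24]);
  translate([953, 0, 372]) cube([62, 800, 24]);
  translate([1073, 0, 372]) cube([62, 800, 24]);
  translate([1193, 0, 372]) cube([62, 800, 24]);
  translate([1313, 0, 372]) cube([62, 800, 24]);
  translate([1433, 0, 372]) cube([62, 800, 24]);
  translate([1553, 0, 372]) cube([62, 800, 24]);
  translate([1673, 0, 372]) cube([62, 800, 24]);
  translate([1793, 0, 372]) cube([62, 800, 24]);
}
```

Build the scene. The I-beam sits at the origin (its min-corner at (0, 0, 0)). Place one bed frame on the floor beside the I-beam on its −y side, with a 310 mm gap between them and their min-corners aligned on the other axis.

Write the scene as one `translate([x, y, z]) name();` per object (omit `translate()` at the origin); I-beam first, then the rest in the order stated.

I_beam();
translate([0, -1110, 0]) bed_frame();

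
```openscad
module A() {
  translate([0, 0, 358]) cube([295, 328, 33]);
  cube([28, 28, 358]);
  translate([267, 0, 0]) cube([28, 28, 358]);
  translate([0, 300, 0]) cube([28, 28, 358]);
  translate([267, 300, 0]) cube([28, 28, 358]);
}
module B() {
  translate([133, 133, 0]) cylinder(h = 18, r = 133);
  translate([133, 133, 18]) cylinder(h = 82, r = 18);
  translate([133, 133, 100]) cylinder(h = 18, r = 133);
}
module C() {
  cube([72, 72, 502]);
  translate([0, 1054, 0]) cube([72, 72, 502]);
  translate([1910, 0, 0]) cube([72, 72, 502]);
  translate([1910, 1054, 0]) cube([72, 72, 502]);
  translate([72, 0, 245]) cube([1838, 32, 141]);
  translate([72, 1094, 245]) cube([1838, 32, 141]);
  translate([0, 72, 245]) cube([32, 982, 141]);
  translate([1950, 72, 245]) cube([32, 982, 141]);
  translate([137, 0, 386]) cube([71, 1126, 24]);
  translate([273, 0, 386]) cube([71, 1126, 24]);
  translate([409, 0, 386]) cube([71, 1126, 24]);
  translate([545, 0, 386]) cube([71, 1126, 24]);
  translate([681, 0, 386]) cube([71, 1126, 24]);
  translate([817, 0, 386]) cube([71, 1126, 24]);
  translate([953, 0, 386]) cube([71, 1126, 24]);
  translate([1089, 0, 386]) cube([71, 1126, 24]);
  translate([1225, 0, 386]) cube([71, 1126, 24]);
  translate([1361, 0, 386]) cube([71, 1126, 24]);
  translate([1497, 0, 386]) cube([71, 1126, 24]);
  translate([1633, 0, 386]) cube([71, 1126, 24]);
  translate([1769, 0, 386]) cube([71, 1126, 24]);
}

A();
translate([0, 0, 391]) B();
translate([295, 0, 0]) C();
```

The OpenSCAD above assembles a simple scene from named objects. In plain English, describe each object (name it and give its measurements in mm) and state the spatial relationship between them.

A is a four-legged stool. The seat is 295×328 mm, 33 mm thick, top at z = 391 mm. It stands on four square legs, each 28×28 mm in cross-section, from z = 0 to the seat underside, each flush with a corner of the seat.

B is a spool: two coaxial disc flanges of radius 133 mm and thickness 18 mm, joined by a core cylinder of radius 18 mm and height 82 mm. The lower flange rests on z = 0 and the three cylinders share a vertical axis.

C is a bed frame 1982 mm long (x) by 1126 mm wide (y). Four 72×72 mm corner posts, 502 mm tall, at the corners of the footprint. Four rails of 32 mm thickness and 141 mm height run between adjacent posts with their undersides at z = 245 mm, their outer faces flush with the outside of the frame (the two x-running rails run between the posts' inner faces; the two y-running rails run between the posts' inner faces). 13 slats, each 71 mm wide (x) and 24 mm thick, lie across the top of the two x-running rails, running the full 1126 mm width of the frame in y; the slats are evenly spaced along x between the inner faces of the end posts with equal gaps (rounded down to the nearest mm) at the −x end and between each pair — any rounding remainder accumulates at the +x end.

The spool is on top of the stool. The bed frame is against the stool's +x side, with their −y faces flush.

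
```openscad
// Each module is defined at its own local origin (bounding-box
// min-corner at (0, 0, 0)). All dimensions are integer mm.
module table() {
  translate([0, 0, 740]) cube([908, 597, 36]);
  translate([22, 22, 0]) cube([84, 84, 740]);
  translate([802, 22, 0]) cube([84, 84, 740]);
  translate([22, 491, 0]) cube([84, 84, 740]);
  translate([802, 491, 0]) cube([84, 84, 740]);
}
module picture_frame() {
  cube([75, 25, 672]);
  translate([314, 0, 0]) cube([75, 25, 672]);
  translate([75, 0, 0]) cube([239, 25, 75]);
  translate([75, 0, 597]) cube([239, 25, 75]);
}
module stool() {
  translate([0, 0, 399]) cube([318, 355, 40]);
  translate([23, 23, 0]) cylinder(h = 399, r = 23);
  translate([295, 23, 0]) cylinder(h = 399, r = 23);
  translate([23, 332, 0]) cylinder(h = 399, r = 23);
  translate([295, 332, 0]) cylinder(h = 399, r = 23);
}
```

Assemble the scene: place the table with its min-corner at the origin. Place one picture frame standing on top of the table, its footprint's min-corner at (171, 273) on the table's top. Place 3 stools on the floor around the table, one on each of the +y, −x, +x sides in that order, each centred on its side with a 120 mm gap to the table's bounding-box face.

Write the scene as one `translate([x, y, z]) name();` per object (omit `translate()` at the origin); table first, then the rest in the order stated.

table();
translate([171, 273, 776]) picture_frame();
translate([295, 717, 0]) stool();
translate([-438, 121, 0]) stool();
translate([1028, 121, 0]) stool();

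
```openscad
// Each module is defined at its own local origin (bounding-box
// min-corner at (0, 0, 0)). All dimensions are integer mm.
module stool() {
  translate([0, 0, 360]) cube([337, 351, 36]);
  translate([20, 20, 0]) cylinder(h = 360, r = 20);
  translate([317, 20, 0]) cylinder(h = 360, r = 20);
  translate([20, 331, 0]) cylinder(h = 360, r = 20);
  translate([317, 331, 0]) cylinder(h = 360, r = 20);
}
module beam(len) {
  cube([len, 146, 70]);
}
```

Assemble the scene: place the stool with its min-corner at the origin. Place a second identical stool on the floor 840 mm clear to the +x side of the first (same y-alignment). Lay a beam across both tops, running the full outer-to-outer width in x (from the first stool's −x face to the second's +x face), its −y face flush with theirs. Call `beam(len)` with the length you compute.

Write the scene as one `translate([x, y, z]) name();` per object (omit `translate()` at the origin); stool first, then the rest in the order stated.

stool();
translate([1177, 0, 0]) stool();
translate([0, 0, 396]) beam(1514);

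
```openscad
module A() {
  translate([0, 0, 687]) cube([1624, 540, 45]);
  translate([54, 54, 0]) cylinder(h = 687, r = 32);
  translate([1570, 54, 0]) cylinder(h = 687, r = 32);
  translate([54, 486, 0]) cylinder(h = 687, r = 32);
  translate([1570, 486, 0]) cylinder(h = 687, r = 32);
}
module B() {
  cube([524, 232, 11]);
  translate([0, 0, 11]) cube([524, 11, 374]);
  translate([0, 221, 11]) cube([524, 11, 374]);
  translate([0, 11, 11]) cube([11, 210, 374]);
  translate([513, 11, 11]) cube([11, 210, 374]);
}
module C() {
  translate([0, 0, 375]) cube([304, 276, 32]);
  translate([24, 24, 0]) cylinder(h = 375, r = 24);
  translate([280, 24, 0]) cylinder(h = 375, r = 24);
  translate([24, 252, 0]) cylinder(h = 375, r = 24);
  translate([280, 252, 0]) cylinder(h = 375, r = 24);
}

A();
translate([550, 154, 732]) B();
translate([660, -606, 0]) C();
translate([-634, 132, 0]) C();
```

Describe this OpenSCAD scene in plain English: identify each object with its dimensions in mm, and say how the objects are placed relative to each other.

A is a table with a 1624×540 mm rectangular top, 45 mm thick, top surface at z = 732 mm, supported by four round legs of 64 mm diameter, each leg's bounding box inset 22 mm from the nearest pair of top edges, running from the floor.

B is an open-topped rectangular box: outside dimensions 524×232×385 mm, with a uniform wall and base thickness of 11 mm. The base is a full 524×232 slab on the floor; four walls sit on top of the base. The front and back walls (the −y and +y sides) span the full width; the two side walls fit between them.

C is a four-legged stool. The seat is a 304×276×32 mm slab whose top surface is at z = 407 mm; four round legs, each 48 mm in diameter, run from the floor (z = 0) to the underside of the seat, each leg's axis is inset half a diameter from the nearest pair of seat edges (so the leg's bounding box is flush with the corner).

The open box is on top of the table, centred. Two stools sit around the table at the −y, −x sides.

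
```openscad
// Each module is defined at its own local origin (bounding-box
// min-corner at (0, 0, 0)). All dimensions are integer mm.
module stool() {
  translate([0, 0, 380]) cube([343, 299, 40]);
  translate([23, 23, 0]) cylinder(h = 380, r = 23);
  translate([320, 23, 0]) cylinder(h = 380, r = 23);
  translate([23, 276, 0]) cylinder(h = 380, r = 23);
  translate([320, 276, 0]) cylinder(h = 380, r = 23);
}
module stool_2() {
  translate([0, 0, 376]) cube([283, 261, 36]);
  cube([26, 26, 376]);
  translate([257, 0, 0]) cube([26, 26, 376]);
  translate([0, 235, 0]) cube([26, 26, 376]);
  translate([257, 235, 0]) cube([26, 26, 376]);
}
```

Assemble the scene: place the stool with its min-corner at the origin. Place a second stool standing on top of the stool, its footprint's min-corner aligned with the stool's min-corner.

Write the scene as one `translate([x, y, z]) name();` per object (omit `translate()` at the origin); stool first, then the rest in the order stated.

stool();
translate([0, 0, 420]) stool_2();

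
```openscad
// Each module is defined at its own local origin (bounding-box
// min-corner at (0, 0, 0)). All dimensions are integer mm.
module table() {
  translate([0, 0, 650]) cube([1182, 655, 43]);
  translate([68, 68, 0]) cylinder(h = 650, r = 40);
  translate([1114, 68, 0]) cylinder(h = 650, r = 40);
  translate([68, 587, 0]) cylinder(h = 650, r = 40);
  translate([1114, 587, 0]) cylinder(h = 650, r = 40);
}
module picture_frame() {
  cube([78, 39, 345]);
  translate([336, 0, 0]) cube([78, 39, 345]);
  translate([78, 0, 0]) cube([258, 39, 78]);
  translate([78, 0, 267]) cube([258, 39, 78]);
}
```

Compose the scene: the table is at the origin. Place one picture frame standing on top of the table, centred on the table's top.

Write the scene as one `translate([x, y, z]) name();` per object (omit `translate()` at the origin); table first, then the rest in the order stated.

table();
translate([384, 308, 693]) picture_frame();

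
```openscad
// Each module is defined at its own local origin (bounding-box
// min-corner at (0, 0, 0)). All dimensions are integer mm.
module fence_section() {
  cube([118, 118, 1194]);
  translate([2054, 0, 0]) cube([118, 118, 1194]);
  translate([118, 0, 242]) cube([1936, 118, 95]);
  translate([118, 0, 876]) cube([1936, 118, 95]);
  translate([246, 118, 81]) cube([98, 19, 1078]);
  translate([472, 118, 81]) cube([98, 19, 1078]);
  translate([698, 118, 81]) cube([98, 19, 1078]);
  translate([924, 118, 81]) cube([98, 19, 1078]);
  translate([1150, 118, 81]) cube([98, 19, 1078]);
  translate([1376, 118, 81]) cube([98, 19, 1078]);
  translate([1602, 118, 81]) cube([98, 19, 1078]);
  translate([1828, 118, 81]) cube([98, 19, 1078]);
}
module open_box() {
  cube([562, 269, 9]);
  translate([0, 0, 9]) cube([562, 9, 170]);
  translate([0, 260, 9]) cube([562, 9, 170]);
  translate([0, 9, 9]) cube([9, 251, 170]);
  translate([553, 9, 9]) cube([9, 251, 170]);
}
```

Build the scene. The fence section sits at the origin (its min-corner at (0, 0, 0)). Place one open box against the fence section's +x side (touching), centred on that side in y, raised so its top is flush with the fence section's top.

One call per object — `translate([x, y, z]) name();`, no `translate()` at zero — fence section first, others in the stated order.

fence_section();
translate([2172, -66, 1015]) open_box();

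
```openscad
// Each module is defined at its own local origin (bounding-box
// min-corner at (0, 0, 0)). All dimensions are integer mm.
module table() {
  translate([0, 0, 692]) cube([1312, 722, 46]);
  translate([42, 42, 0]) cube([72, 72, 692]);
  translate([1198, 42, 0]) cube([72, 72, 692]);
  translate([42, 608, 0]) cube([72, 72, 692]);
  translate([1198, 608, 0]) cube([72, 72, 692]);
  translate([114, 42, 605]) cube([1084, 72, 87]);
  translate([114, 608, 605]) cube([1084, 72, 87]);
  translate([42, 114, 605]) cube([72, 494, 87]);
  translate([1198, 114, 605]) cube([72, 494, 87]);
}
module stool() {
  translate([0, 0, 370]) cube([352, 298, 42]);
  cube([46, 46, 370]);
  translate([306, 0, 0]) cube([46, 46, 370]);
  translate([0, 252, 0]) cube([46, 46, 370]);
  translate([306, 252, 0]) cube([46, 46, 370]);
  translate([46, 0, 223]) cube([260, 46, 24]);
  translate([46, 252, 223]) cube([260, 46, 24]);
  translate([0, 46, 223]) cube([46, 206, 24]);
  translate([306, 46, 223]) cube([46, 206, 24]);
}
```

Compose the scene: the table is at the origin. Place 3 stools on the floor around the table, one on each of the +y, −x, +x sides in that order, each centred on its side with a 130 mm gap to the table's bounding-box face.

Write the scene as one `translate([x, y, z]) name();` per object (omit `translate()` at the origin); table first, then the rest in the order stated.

table();
translate([480, 852, 0]) stool();
translate([-482, 212, 0]) stool();
translate([1442, 212, 0]) stool();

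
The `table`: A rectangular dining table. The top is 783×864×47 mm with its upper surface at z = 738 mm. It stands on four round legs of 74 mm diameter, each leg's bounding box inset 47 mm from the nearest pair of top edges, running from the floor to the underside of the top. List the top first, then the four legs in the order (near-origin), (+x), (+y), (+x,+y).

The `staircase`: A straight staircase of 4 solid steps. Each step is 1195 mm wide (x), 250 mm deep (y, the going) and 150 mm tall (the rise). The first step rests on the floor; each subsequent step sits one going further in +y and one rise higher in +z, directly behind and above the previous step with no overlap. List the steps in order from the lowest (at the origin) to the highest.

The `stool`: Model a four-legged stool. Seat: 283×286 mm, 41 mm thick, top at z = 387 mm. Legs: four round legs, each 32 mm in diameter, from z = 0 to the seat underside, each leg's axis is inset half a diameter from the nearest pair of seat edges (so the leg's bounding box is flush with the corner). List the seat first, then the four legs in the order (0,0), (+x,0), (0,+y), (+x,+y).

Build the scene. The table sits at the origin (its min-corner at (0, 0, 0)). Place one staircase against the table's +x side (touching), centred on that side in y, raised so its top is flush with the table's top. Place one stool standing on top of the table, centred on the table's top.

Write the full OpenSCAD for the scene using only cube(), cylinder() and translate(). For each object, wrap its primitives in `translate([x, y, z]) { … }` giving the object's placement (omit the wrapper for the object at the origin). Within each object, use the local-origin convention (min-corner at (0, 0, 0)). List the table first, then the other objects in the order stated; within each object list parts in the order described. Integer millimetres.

translate([0, 0, 691]) cube([783, 864, 47]);
translate([84, 84, 0]) cylinder(h = 691, r = 37);
translate([699, 84, 0]) cylinder(h = 691, r = 37);
translate([84, 780, 0]) cylinder(h = 691, r = 37);
translate([699, 780, 0]) cylinder(h = 691, r = 37);
translate([783, -68, 138]) {
  cube([1195, 250, 150]);
  translate([0, 250, 150]) cube([1195, 250, 150]);
  translate([0, 500, 300]) cube([1195, 250, 150]);
  translate([0, 750, 450]) cube([1195, 250, 150]);
}
translate([250, 289, 738]) {
  translate([0, 0, 346]) cube([283, 286, 41]);
  translate([16, 16, 0]) cylinder(h = 346, r = 16);
  translate([267, 16, 0]) cylinder(h = 346, r = 16);
  translate([16, 270, 0]) cylinder(h = 346, r = 16);
  translate([267, 270, 0]) cylinder(h = 346, r = 16);
}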